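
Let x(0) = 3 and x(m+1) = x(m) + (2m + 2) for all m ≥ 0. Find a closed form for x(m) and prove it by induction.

Claim: x(m) = m^2 + m + 3.

Base case: x(0) = 3, and 0^2 + 0 + 3 = 3.
Assume x(r) = r^2 + r + 3.
Then x(r+1) = x(r) + (2r + 2) = (r^2 + r + 3) + (2r + 2) = r^2 + 3r + 5,
and (r+1)^2 + (r+1) + 3 = r^2 + 3r + 5.
By induction, x(m) = m^2 + m + 3 for all m ≥ 0.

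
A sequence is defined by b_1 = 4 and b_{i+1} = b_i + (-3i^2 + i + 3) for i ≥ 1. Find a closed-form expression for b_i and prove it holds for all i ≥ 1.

Claim: b_i = -i^3 + 2i^2 + 2i + 1.

Base case: b_1 = 4, and -1^3 + 2·1^2 + 2·1 + 1 = 4.
Assume b_r = -r^3 + 2r^2 + 2r + 1.
Then b_{r+1} = b_r + (-3r^2 + r + 3) = (-r^3 + 2r^2 + 2r + 1) + (-3r^2 + r + 3) = -r^3 − r^2 + 3r + 4,
and -(r+1)^3 + 2·(r+1)^2 + 2·(r+1) + 1 = -r^3 − r^2 + 3r + 4.
This completes the inductive step, so b_i = -i^3 + 2i^2 + 2i + 1 for all i ≥ 1.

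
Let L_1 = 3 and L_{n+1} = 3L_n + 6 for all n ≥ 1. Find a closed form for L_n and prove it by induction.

Claim: L_n = 2·3^n − 3.

Base case: L_1 = 3, and 2·3^1 − 3 = 6 − 3 = 3.
Assume L_k = 2·3^k − 3 for some k ≥ 1.
Then L_{k+1} = 3L_k + 6 = 3·(2·3^k − 3) + 6 = 6·3^k − 9 + 6 = 2·3^{k+1} − 3.
By induction, L_n = 2·3^n − 3 for all n ≥ 1.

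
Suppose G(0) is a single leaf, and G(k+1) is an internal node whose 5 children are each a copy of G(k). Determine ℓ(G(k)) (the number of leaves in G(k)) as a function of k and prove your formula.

Claim: ℓ(G(k)) = 5^k.

Base case: ℓ(G(0)) = 1, and 5^0 = 1.
Assume ℓ(G(j)) = 5^j.
Then ℓ(G(j+1)) = 5·ℓ(G(j)) = 5·5^j = 5^{j+1}.
By induction, ℓ(G(k)) = 5^k for all k ≥ 0.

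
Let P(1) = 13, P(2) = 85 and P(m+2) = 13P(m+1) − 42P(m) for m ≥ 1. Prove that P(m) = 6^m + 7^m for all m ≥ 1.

Base cases: P(1) = 13 and 6^1 + 7^1 = 13; P(2) = 85 and 6^2 + 7^2 = 85.
Assume P(i) = 6^i + 7^i for all 1 ≤ i ≤ j, where j ≥ 2.
Then P(j+1) = 13P(j) − 42P(j−1) = 13·(6^j + 7^j) − 42·(6^{j−1} + 7^{j−1}) = (13·6 − 42)6^{j−1} + (13·7 − 42)7^{j−1} = 36·6^{j−1} + 49·7^{j−1} = 6^{j+1} + 7^{j+1}.
This completes the inductive step, so P(m) = 6^m + 7^m for all m ≥ 1.

P(m) = 6^m + 7^m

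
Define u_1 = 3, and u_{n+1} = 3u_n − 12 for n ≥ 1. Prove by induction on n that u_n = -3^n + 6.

Base case: u_1 = 3, and -3^1 + 6 = -3 + 6 = 3.
Assume u_k = -3^k + 6 for some k ≥ 1.
Then u_{k+1} = 3u_k − 12 = 3·(-3^k + 6) − 12 = -3^{k+1} + 18 − 12 = -3^{k+1} + 6.
Hence u_n = -3^n + 6 for every n ≥ 1, by induction.

u_n = -3^n + 6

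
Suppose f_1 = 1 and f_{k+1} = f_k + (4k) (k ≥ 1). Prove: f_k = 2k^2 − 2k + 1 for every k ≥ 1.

Base case: f_1 = 1, and 2·1^2 − 2·1 + 1 = 1.
Assume f_r = 2r^2 − 2r + 1.
Then f_{r+1} = f_r + (4r) = (2r^2 − 2r + 1) + (4r) = 2r^2 + 2r + 1,
and 2·(r+1)^2 − 2·(r+1) + 1 = 2r^2 + 2r + 1.
By induction, f_k = 2k^2 − 2k + 1 for all k ≥ 1.

f_k = 2k^2 − 2k + 1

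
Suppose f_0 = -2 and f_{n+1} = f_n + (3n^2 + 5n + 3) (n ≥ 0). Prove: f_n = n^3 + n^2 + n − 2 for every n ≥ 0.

Base case: f_0 = -2, and 0^3 + 0^2 + 0 − 2 = -2.
Assume f_m = m^3 + m^2 + m − 2.
Then f_{m+1} = f_m + (3m^2 + 5m + 3) = (m^3 + m^2 + m − 2) + (3m^2 + 5m + 3) = m^3 + 4m^2 + 6m + 1,
and (m+1)^3 + (m+1)^2 + (m+1) − 2 = m^3 + 4m^2 + 6m + 1.
This completes the inductive step, so f_n = n^3 + n^2 + n − 2 for all n ≥ 0.

f_n = n^3 + n^2 + n − 2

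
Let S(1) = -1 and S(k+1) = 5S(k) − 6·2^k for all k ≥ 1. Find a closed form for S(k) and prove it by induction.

Claim: S(k) = -5^k + 2·2^k.

Base case: S(1) = -1, and -5^1 + 2·2^1 = -5 + 4 = -1.
Assume S(m) = -5^m + 2·2^m for some m ≥ 1.
Then S(m+1) = 5S(m) − 6·2^m = 5·(-5^m + 2·2^m) − 6·2^m = -5^{m+1} + 10·2^m − 6·2^m = -5^{m+1} + 4·2^m = -5^{m+1} + 2·2^{m+1}.
Hence S(k) = -5^k + 2·2^k for every k ≥ 1, by induction.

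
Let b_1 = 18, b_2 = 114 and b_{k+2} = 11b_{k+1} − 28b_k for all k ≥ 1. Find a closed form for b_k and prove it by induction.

Claim: b_k = 2·7^k + 4^k.

Base cases: b_1 = 18 and 2·7^1 + 4^1 = 18; b_2 = 114 and 2·7^2 + 4^2 = 114.
Assume b_j = 2·7^j + 4^j for all 1 ≤ j ≤ r, where r ≥ 2.
Then b_{r+1} = 11b_r − 28b_{r−1} = 11·(2·7^r + 4^r) − 28·(2·7^{r−1} + 4^{r−1}) = 2·(11·7 − 28)7^{r−1} + (11·4 − 28)4^{r−1} = 98·7^{r−1} + 16·4^{r−1} = 2·7^{r+1} + 4^{r+1}.
By strong induction, b_k = 2·7^k + 4^k for all k ≥ 1.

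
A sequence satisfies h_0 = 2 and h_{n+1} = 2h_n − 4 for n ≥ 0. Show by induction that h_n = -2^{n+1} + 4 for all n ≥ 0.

Base case: h_0 = 2, and -2^{0+1} + 4 = -2 + 4 = 2.
Assume h_r = -2^{r+1} + 4 for some r ≥ 0.
Then h_{r+1} = 2h_r − 4 = 2·(-2^{r+1} + 4) − 4 = -2^{r+2} + 8 − 4 = -2^{r+2} + 4.
Hence h_n = -2^{n+1} + 4 for every n ≥ 0, by induction.

h_n = -2^{n+1} + 4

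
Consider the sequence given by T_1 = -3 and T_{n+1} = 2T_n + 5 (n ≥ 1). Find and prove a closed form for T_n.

Claim: T_n = 2^n − 5.

Base case: T_1 = -3, and 2^1 − 5 = 2 − 5 = -3.
Assume T_k = 2^k − 5 for some k ≥ 1.
Then T_{k+1} = 2T_k + 5 = 2·(2^k − 5) + 5 = 2^{k+1} − 10 + 5 = 2^{k+1} − 5.
This completes the inductive step, so T_n = 2^n − 5 for all n ≥ 1.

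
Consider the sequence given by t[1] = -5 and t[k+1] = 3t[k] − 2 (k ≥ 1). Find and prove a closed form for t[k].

Claim: t[k] = -2·3^k + 1.

Base case: t[1] = -5, and -2·3^1 + 1 = -6 + 1 = -5.
Assume t[r] = -2·3^r + 1 for some r ≥ 1.
Then t[r+1] = 3t[r] − 2 = 3·(-2·3^r + 1) − 2 = -6·3^r + 3 − 2 = -2·3^{r+1} + 1.
This completes the inductive step, so t[k] = -2·3^k + 1 for all k ≥ 1.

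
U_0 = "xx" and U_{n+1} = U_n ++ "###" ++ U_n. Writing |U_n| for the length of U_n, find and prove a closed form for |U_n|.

Claim: |U_n| = 5·2^n − 3.

Base case: |U_0| = 2, and 5·2^0 − 3 = 2.
Assume |U_r| = 5·2^r − 3.
Then |U_{r+1}| = |U_r| + 3 + |U_r| = 2|U_r| + 3 = 2(5·2^r − 3) + 3 = 5·2^{r+1} − 6 + 3 = 5·2^{r+1} − 3.
So the formula holds for r+1, and by induction |U_n| = 5·2^n − 3 for all n ≥ 0.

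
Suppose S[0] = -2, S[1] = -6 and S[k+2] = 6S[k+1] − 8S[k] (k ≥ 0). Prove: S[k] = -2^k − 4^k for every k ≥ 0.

Base cases: S[0] = -2 and -2^0 − 4^0 = -2; S[1] = -6 and -2^1 − 4^1 = -6.
Assume S[j] = -2^j − 4^j for all 0 ≤ j ≤ m, where m ≥ 1.
Then S[m+1] = 6S[m] − 8S[m−1] = 6·(-2^m − 4^m) − 8·(-2^{m−1} − 4^{m−1}) = -(6·2 − 8)2^{m−1} − (6·4 − 8)4^{m−1} = -4·2^{m−1} − 16·4^{m−1} = -2^{m+1} − 4^{m+1}.
Hence S[k] = -2^k − 4^k for every k ≥ 0, by strong induction.

S[k] = -2^k − 4^k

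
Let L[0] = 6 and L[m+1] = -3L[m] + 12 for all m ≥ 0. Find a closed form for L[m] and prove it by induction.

Claim: L[m] = 3·(-3)^m + 3.

Base case: L[0] = 6, and 3·(-3)^0 + 3 = 3 + 3 = 6.
Assume L[k] = 3·(-3)^k + 3 for some k ≥ 0.
Then L[k+1] = -3L[k] + 12 = -3·(3·(-3)^k + 3) + 12 = -9·(-3)^k − 9 + 12 = 3·(-3)^{k+1} + 3.
Hence L[m] = 3·(-3)^m + 3 for every m ≥ 0, by induction.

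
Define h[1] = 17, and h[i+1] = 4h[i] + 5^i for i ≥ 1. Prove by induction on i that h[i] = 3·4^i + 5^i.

Base case: h[1] = 17, and 3·4^1 + 5^1 = 12 + 5 = 17.
Assume h[r] = 3·4^r + 5^r for some r ≥ 1.
Then h[r+1] = 4h[r] + 5^r = 4·(3·4^r + 5^r) + 5^r = 3·4^{r+1} + 4·5^r + 5^r = 3·4^{r+1} + 5·5^r = 3·4^{r+1} + 5^{r+1}.
By induction, h[i] = 3·4^i + 5^i for all i ≥ 1.

h[i] = 3·4^i + 5^i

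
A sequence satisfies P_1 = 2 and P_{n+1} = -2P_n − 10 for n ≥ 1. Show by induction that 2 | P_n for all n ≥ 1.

Base case: P_1 = 2 = 2·1, so 2 | P_1.
Assume 2 | P_r, so P_r = 2t for some integer t.
Then P_{r+1} = -2P_r − 10 = -2·(2t) − 10 = 2(-2t − 5), so 2 | P_{r+1}.
By induction, 2 | P_n for all n ≥ 1.

2 | P_n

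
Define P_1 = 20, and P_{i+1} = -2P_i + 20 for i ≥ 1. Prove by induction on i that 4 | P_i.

Base case: P_1 = 20 = 4·5, so 4 | P_1.
Assume 4 | P_k, so P_k = 4t for some integer t.
Then P_{k+1} = -2P_k + 20 = -2·(4t) + 20 = 4(-2t + 5), so 4 | P_{k+1}.
So the property holds for k+1, and by induction 4 | P_i for all i ≥ 1.

4 | P_i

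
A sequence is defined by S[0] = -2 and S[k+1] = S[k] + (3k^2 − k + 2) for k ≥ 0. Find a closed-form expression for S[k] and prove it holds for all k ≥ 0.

Claim: S[k] = k^3 − 2k^2 + 3k − 2.

Base case: S[0] = -2, and 0^3 − 2·0^2 + 3·0 − 2 = -2.
Assume S[m] = m^3 − 2m^2 + 3m − 2.
Then S[m+1] = S[m] + (3m^2 − m + 2) = (m^3 − 2m^2 + 3m − 2) + (3m^2 − m + 2) = m^3 + m^2 + 2m,
and (m+1)^3 − 2·(m+1)^2 + 3·(m+1) − 2 = m^3 + m^2 + 2m.
This completes the inductive step, so S[k] = k^3 − 2k^2 + 3k − 2 for all k ≥ 0.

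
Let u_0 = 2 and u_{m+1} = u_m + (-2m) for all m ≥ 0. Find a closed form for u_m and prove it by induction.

Claim: u_m = -m^2 + m + 2.

Base case: u_0 = 2, and -0^2 + 0 + 2 = 2.
Assume u_j = -j^2 + j + 2.
Then u_{j+1} = u_j + (-2j) = (-j^2 + j + 2) + (-2j) = -j^2 − j + 2,
and -(j+1)^2 + (j+1) + 2 = -j^2 − j + 2.
Hence u_m = -m^2 + m + 2 for every m ≥ 0, by induction.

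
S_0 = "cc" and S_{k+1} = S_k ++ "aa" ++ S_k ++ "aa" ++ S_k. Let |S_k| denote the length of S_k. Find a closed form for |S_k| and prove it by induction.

Claim: |S_k| = 4·3^k − 2.

Base case: |S_0| = 2, and 4·3^0 − 2 = 2.
Assume |S_j| = 4·3^j − 2.
Then |S_{j+1}| = 3|S_j| + 4 = 3(4·3^j − 2) + 4 = 4·3^{j+1} − 6 + 4 = 4·3^{j+1} − 2.
This completes the inductive step, so |S_k| = 4·3^k − 2 for all k ≥ 0.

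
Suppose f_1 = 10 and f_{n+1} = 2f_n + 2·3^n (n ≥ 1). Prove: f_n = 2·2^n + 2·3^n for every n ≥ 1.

Base case: f_1 = 10, and 2·2^1 + 2·3^1 = 4 + 6 = 10.
Assume f_r = 2·2^r + 2·3^r for some r ≥ 1.
Then f_{r+1} = 2f_r + 2·3^r = 2·(2·2^r + 2·3^r) + 2·3^r = 2·2^{r+1} + 4·3^r + 2·3^r = 2·2^{r+1} + 6·3^r = 2·2^{r+1} + 2·3^{r+1}.
Hence f_n = 2·2^n + 2·3^n for every n ≥ 1, by induction.

f_n = 2·2^n + 2·3^n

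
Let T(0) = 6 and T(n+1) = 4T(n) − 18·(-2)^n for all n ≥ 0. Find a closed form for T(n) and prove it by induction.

Claim: T(n) = 3·4^n + 3·(-2)^n.

Base case: T(0) = 6, and 3·4^0 + 3·(-2)^0 = 3 + 3 = 6.
Assume T(m) = 3·4^m + 3·(-2)^m for some m ≥ 0.
Then T(m+1) = 4T(m) − 18·(-2)^m = 4·(3·4^m + 3·(-2)^m) − 18·(-2)^m = 3·4^{m+1} + 12·(-2)^m − 18·(-2)^m = 3·4^{m+1} − 6·(-2)^m = 3·4^{m+1} + 3·(-2)^{m+1}.
By induction, T(n) = 3·4^n + 3·(-2)^n for all n ≥ 0.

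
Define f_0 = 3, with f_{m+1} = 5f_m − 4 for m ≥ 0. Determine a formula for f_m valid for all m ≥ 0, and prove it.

Claim: f_m = 2·5^m + 1.

Base case: f_0 = 3, and 2·5^0 + 1 = 2 + 1 = 3.
Assume f_j = 2·5^j + 1 for some j ≥ 0.
Then f_{j+1} = 5f_j − 4 = 5·(2·5^j + 1) − 4 = 10·5^j + 5 − 4 = 2·5^{j+1} + 1.
Hence f_m = 2·5^m + 1 for every m ≥ 0, by induction.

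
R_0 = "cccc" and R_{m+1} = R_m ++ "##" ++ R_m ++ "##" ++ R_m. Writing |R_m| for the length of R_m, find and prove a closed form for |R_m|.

Claim: |R_m| = 6·3^m − 2.

Base case: |R_0| = 4, and 6·3^0 − 2 = 4.
Assume |R_k| = 6·3^k − 2.
Then |R_{k+1}| = 3|R_k| + 4 = 3(6·3^k − 2) + 4 = 6·3^{k+1} − 6 + 4 = 6·3^{k+1} − 2.
Hence |R_m| = 6·3^m − 2 for every m ≥ 0, by induction.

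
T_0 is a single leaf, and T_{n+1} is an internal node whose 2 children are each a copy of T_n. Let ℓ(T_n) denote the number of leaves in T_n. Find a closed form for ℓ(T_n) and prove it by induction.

Claim: ℓ(T_n) = 2^n.

Base case: ℓ(T_0) = 1, and 2^0 = 1.
Assume ℓ(T_r) = 2^r.
Then ℓ(T_{r+1}) = 2·ℓ(T_r) = 2·2^r = 2^{r+1}.
Hence ℓ(T_n) = 2^n for every n ≥ 0, by induction.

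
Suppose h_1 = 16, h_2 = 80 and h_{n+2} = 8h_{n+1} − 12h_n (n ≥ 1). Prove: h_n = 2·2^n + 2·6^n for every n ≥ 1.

Base cases: h_1 = 16 and 2·2^1 + 2·6^1 = 16; h_2 = 80 and 2·2^2 + 2·6^2 = 80.
Assume h_j = 2·2^j + 2·6^j for all 1 ≤ j ≤ r, where r ≥ 2.
Then h_{r+1} = 8h_r − 12h_{r−1} = 8·(2·2^r + 2·6^r) − 12·(2·2^{r−1} + 2·6^{r−1}) = 2·(8·2 − 12)2^{r−1} + 2·(8·6 − 12)6^{r−1} = 8·2^{r−1} + 72·6^{r−1} = 2·2^{r+1} + 2·6^{r+1}.
Hence h_n = 2·2^n + 2·6^n for every n ≥ 1, by strong induction.

h_n = 2·2^n + 2·6^n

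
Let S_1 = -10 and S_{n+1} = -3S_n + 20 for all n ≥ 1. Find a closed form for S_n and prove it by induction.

Claim: S_n = 5·(-3)^n + 5.

Base case: S_1 = -10, and 5·(-3)^1 + 5 = -15 + 5 = -10.
Assume S_m = 5·(-3)^m + 5 for some m ≥ 1.
Then S_{m+1} = -3S_m + 20 = -3·(5·(-3)^m + 5) + 20 = -15·(-3)^m − 15 + 20 = 5·(-3)^{m+1} + 5.
By induction, S_n = 5·(-3)^n + 5 for all n ≥ 1.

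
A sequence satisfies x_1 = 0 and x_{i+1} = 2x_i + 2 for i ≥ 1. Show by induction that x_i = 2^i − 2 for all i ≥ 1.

Base case: x_1 = 0, and 2^1 − 2 = 2 − 2 = 0.
Assume x_j = 2^j − 2 for some j ≥ 1.
Then x_{j+1} = 2x_j + 2 = 2·(2^j − 2) + 2 = 2^{j+1} − 4 + 2 = 2^{j+1} − 2.
So the formula holds for j+1, and by induction x_i = 2^i − 2 for all i ≥ 1.

x_i = 2^i − 2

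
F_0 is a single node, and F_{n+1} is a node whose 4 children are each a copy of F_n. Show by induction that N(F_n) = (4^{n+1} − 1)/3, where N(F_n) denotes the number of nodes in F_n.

Base case: N(F_0) = 1, and (4^{0+1} − 1)/3 = 1.
Assume N(F_r) = (4^{r+1} − 1)/3.
Then N(F_{r+1}) = 1 + 4N(F_r) = 1 + 4·(4^{r+1} − 1)/3 = 1 + (4^{r+2} − 4)/3 = (3 + 4^{r+2} − 4)/3 = (4^{r+2} − 1)/3.
Hence N(F_n) = (4^{n+1} − 1)/3 for every n ≥ 0, by induction.

N(F_n) = (4^{n+1} − 1)/3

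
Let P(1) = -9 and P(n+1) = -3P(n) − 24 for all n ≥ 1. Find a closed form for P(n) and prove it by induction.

Claim: P(n) = (-3)^n − 6.

Base case: P(1) = -9, and (-3)^1 − 6 = -3 − 6 = -9.
Assume P(j) = (-3)^j − 6 for some j ≥ 1.
Then P(j+1) = -3P(j) − 24 = -3·((-3)^j − 6) − 24 = -3·(-3)^j + 18 − 24 = (-3)^{j+1} − 6.
So the formula holds for j+1, and by induction P(n) = (-3)^n − 6 for all n ≥ 1.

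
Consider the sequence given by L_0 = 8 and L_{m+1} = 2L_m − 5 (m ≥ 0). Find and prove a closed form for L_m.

Claim: L_m = 3·2^m + 5.

Base case: L_0 = 8, and 3·2^0 + 5 = 3 + 5 = 8.
Assume L_r = 3·2^r + 5 for some r ≥ 0.
Then L_{r+1} = 2L_r − 5 = 2·(3·2^r + 5) − 5 = 6·2^r + 10 − 5 = 3·2^{r+1} + 5.
This completes the inductive step, so L_m = 3·2^m + 5 for all m ≥ 0.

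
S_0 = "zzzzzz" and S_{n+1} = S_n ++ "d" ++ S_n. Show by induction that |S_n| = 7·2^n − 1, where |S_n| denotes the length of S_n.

Base case: |S_0| = 6, and 7·2^0 − 1 = 6.
Assume |S_m| = 7·2^m − 1.
Then |S_{m+1}| = |S_m| + 1 + |S_m| = 2|S_m| + 1 = 2(7·2^m − 1) + 1 = 7·2^{m+1} − 2 + 1 = 7·2^{m+1} − 1.
So the formula holds for m+1, and by induction |S_n| = 7·2^n − 1 for all n ≥ 0.

|S_n| = 7·2^n − 1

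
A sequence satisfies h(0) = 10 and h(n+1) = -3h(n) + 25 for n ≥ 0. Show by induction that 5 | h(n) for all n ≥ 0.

Base case: h(0) = 10 = 5·2, so 5 | h(0).
Assume 5 | h(r), so h(r) = 5t for some integer t.
Then h(r+1) = -3h(r) + 25 = -3·(5t) + 25 = 5(-3t + 5), so 5 | h(r+1).
By induction, 5 | h(n) for all n ≥ 0.

5 | h(n)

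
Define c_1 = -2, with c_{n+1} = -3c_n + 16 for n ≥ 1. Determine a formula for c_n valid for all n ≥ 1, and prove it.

Claim: c_n = 2·(-3)^n + 4.

Base case: c_1 = -2, and 2·(-3)^1 + 4 = -6 + 4 = -2.
Assume c_m = 2·(-3)^m + 4 for some m ≥ 1.
Then c_{m+1} = -3c_m + 16 = -3·(2·(-3)^m + 4) + 16 = -6·(-3)^m − 12 + 16 = 2·(-3)^{m+1} + 4.
Hence c_n = 2·(-3)^n + 4 for every n ≥ 1, by induction.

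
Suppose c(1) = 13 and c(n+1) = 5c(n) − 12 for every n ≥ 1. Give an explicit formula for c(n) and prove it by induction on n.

Claim: c(n) = 2·5^n + 3.

Base case: c(1) = 13, and 2·5^1 + 3 = 10 + 3 = 13.
Assume c(j) = 2·5^j + 3 for some j ≥ 1.
Then c(j+1) = 5c(j) − 12 = 5·(2·5^j + 3) − 12 = 10·5^j + 15 − 12 = 2·5^{j+1} + 3.
By induction, c(n) = 2·5^n + 3 for all n ≥ 1.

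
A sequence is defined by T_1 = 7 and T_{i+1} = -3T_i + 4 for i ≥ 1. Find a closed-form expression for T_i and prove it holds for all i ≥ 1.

Claim: T_i = -2·(-3)^i + 1.

Base case: T_1 = 7, and -2·(-3)^1 + 1 = 6 + 1 = 7.
Assume T_j = -2·(-3)^j + 1 for some j ≥ 1.
Then T_{j+1} = -3T_j + 4 = -3·(-2·(-3)^j + 1) + 4 = 6·(-3)^j − 3 + 4 = -2·(-3)^{j+1} + 1.
So the formula holds for j+1, and by induction T_i = -2·(-3)^i + 1 for all i ≥ 1.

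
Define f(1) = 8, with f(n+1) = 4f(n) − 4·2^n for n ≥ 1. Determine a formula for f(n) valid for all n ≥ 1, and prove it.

Claim: f(n) = 4^n + 2·2^n.

Base case: f(1) = 8, and 4^1 + 2·2^1 = 4 + 4 = 8.
Assume f(r) = 4^r + 2·2^r for some r ≥ 1.
Then f(r+1) = 4f(r) − 4·2^r = 4·(4^r + 2·2^r) − 4·2^r = 4^{r+1} + 8·2^r − 4·2^r = 4^{r+1} + 4·2^r = 4^{r+1} + 2·2^{r+1}.
This completes the inductive step, so f(n) = 4^n + 2·2^n for all n ≥ 1.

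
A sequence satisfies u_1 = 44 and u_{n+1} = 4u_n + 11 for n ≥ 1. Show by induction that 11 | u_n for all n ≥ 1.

Base case: u_1 = 44 = 11·4, so 11 | u_1.
Assume 11 | u_m, so u_m = 11t for some integer t.
Then u_{m+1} = 4u_m + 11 = 4·(11t) + 11 = 11(4t + 1), so 11 | u_{m+1}.
Hence 11 | u_n for every n ≥ 1, by induction.

11 | u_n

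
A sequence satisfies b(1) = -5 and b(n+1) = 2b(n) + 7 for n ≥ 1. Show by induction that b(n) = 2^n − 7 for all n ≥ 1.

Base case: b(1) = -5, and 2^1 − 7 = 2 − 7 = -5.
Assume b(r) = 2^r − 7 for some r ≥ 1.
Then b(r+1) = 2b(r) + 7 = 2·(2^r − 7) + 7 = 2^{r+1} − 14 + 7 = 2^{r+1} − 7.
Hence b(n) = 2^n − 7 for every n ≥ 1, by induction.

b(n) = 2^n − 7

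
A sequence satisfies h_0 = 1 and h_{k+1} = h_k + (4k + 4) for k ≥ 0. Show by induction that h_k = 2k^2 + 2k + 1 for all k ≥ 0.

Base case: h_0 = 1, and 2·0^2 + 2·0 + 1 = 1.
Assume h_r = 2r^2 + 2r + 1.
Then h_{r+1} = h_r + (4r + 4) = (2r^2 + 2r + 1) + (4r + 4) = 2r^2 + 6r + 5,
and 2·(r+1)^2 + 2·(r+1) + 1 = 2r^2 + 6r + 5.
By induction, h_k = 2k^2 + 2k + 1 for all k ≥ 0.

h_k = 2k^2 + 2k + 1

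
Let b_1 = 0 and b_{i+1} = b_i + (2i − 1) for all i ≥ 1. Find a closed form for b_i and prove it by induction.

Claim: b_i = i^2 − 2i + 1.

Base case: b_1 = 0, and 1^2 − 2·1 + 1 = 0.
Assume b_j = j^2 − 2j + 1.
Then b_{j+1} = b_j + (2j − 1) = (j^2 − 2j + 1) + (2j − 1) = j^2,
and (j+1)^2 − 2·(j+1) + 1 = j^2.
Hence b_i = i^2 − 2i + 1 for every i ≥ 1, by induction.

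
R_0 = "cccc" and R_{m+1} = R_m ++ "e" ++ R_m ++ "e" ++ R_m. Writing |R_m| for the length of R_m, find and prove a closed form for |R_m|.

Claim: |R_m| = 5·3^m − 1.

Base case: |R_0| = 4, and 5·3^0 − 1 = 4.
Assume |R_j| = 5·3^j − 1.
Then |R_{j+1}| = 3|R_j| + 2 = 3(5·3^j − 1) + 2 = 5·3^{j+1} − 3 + 2 = 5·3^{j+1} − 1.
Hence |R_m| = 5·3^m − 1 for every m ≥ 0, by induction.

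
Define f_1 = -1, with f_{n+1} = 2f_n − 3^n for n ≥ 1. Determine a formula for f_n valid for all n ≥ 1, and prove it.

Claim: f_n = 2^n − 3^n.

Base case: f_1 = -1, and 2^1 − 3^1 = 2 − 3 = -1.
Assume f_r = 2^r − 3^r for some r ≥ 1.
Then f_{r+1} = 2f_r − 3^r = 2·(2^r − 3^r) − 3^r = 2^{r+1} − 2·3^r − 3^r = 2^{r+1} − 3·3^r = 2^{r+1} − 3^{r+1}.
So the formula holds for r+1, and by induction f_n = 2^n − 3^n for all n ≥ 1.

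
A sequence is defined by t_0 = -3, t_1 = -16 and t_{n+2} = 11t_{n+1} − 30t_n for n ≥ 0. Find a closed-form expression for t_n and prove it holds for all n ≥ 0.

Claim: t_n = -6^n − 2·5^n.

Base cases: t_0 = -3 and -6^0 − 2·5^0 = -3; t_1 = -16 and -6^1 − 2·5^1 = -16.
Assume t_j = -6^j − 2·5^j for all 0 ≤ j ≤ k, where k ≥ 1.
Then t_{k+1} = 11t_k − 30t_{k−1} = 11·(-6^k − 2·5^k) − 30·(-6^{k−1} − 2·5^{k−1}) = -(11·6 − 30)6^{k−1} − 2·(11·5 − 30)5^{k−1} = -36·6^{k−1} − 50·5^{k−1} = -6^{k+1} − 2·5^{k+1}.
By strong induction, t_n = -6^n − 2·5^n for all n ≥ 0.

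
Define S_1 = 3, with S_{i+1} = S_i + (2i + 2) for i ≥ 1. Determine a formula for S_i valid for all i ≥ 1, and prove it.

Claim: S_i = i^2 + i + 1.

Base case: S_1 = 3, and 1^2 + 1 + 1 = 3.
Assume S_k = k^2 + k + 1.
Then S_{k+1} = S_k + (2k + 2) = (k^2 + k + 1) + (2k + 2) = k^2 + 3k + 3,
and (k+1)^2 + (k+1) + 1 = k^2 + 3k + 3.
Hence S_i = i^2 + i + 1 for every i ≥ 1, by induction.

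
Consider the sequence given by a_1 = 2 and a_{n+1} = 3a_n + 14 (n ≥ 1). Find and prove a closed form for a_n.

Claim: a_n = 3^{n+1} − 7.

Base case: a_1 = 2, and 3^{1+1} − 7 = 9 − 7 = 2.
Assume a_j = 3^{j+1} − 7 for some j ≥ 1.
Then a_{j+1} = 3a_j + 14 = 3·(3^{j+1} − 7) + 14 = 3^{j+2} − 21 + 14 = 3^{j+2} − 7.
This completes the inductive step, so a_n = 3^{n+1} − 7 for all n ≥ 1.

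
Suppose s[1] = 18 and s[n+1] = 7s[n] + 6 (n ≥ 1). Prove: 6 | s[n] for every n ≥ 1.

Base case: s[1] = 18 = 6·3, so 6 | s[1].
Assume 6 | s[m], so s[m] = 6t for some integer t.
Then s[m+1] = 7s[m] + 6 = 7·(6t) + 6 = 6(7t + 1), so 6 | s[m+1].
This completes the inductive step, so 6 | s[n] for all n ≥ 1.

6 | s[n]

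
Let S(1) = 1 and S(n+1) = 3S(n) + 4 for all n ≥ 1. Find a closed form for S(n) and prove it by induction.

Claim: S(n) = 3^n − 2.

Base case: S(1) = 1, and 3^1 − 2 = 3 − 2 = 1.
Assume S(k) = 3^k − 2 for some k ≥ 1.
Then S(k+1) = 3S(k) + 4 = 3·(3^k − 2) + 4 = 3^{k+1} − 6 + 4 = 3^{k+1} − 2.
So the formula holds for k+1, and by induction S(n) = 3^n − 2 for all n ≥ 1.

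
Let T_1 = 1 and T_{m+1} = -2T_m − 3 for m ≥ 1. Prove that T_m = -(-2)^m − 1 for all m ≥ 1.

Base case: T_1 = 1, and -(-2)^1 − 1 = 2 − 1 = 1.
Assume T_r = -(-2)^r − 1 for some r ≥ 1.
Then T_{r+1} = -2T_r − 3 = -2·(-(-2)^r − 1) − 3 = 2·(-2)^r + 2 − 3 = -(-2)^{r+1} − 1.
So the formula holds for r+1, and by induction T_m = -(-2)^m − 1 for all m ≥ 1.

T_m = -(-2)^m − 1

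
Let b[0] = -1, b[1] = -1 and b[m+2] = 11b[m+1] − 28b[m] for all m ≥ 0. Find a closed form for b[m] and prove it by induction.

Claim: b[m] = 7^m − 2·4^m.

Base cases: b[0] = -1 and 7^0 − 2·4^0 = -1; b[1] = -1 and 7^1 − 2·4^1 = -1.
Assume b[j] = 7^j − 2·4^j for all 0 ≤ j ≤ r, where r ≥ 1.
Then b[r+1] = 11b[r] − 28b[r−1] = 11·(7^r − 2·4^r) − 28·(7^{r−1} − 2·4^{r−1}) = (11·7 − 28)7^{r−1} − 2·(11·4 − 28)4^{r−1} = 49·7^{r−1} − 32·4^{r−1} = 7^{r+1} − 2·4^{r+1}.
By strong induction, b[m] = 7^m − 2·4^m for all m ≥ 0.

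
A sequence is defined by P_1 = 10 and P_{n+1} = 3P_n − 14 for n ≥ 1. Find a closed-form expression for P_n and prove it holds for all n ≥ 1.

Claim: P_n = 3^n + 7.

Base case: P_1 = 10, and 3^1 + 7 = 3 + 7 = 10.
Assume P_m = 3^m + 7 for some m ≥ 1.
Then P_{m+1} = 3P_m − 14 = 3·(3^m + 7) − 14 = 3^{m+1} + 21 − 14 = 3^{m+1} + 7.
By induction, P_n = 3^n + 7 for all n ≥ 1.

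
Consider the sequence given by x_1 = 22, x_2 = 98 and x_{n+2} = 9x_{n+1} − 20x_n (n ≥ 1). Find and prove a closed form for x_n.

Claim: x_n = 3·4^n + 2·5^n.

Base cases: x_1 = 22 and 3·4^1 + 2·5^1 = 22; x_2 = 98 and 3·4^2 + 2·5^2 = 98.
Assume x_j = 3·4^j + 2·5^j for all 1 ≤ j ≤ r, where r ≥ 2.
Then x_{r+1} = 9x_r − 20x_{r−1} = 9·(3·4^r + 2·5^r) − 20·(3·4^{r−1} + 2·5^{r−1}) = 3·(9·4 − 20)4^{r−1} + 2·(9·5 − 20)5^{r−1} = 48·4^{r−1} + 50·5^{r−1} = 3·4^{r+1} + 2·5^{r+1}.
This completes the inductive step, so x_n = 3·4^n + 2·5^n for all n ≥ 1.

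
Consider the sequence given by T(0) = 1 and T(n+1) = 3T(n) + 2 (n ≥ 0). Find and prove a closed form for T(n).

Claim: T(n) = 2·3^n − 1.

Base case: T(0) = 1, and 2·3^0 − 1 = 2 − 1 = 1.
Assume T(k) = 2·3^k − 1 for some k ≥ 0.
Then T(k+1) = 3T(k) + 2 = 3·(2·3^k − 1) + 2 = 6·3^k − 3 + 2 = 2·3^{k+1} − 1.
So the formula holds for k+1, and by induction T(n) = 2·3^n − 1 for all n ≥ 0.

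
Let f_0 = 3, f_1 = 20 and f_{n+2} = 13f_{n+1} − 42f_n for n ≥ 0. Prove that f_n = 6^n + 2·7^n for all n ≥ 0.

Base cases: f_0 = 3 and 6^0 + 2·7^0 = 3; f_1 = 20 and 6^1 + 2·7^1 = 20.
Assume f_j = 6^j + 2·7^j for all 0 ≤ j ≤ m, where m ≥ 1.
Then f_{m+1} = 13f_m − 42f_{m−1} = 13·(6^m + 2·7^m) − 42·(6^{m−1} + 2·7^{m−1}) = (13·6 − 42)6^{m−1} + 2·(13·7 − 42)7^{m−1} = 36·6^{m−1} + 98·7^{m−1} = 6^{m+1} + 2·7^{m+1}.
By strong induction, f_n = 6^n + 2·7^n for all n ≥ 0.

f_n = 6^n + 2·7^n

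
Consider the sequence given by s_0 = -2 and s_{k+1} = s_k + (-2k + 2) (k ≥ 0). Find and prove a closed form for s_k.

Claim: s_k = -k^2 + 3k − 2.

Base case: s_0 = -2, and -0^2 + 3·0 − 2 = -2.
Assume s_m = -m^2 + 3m − 2.
Then s_{m+1} = s_m + (-2m + 2) = (-m^2 + 3m − 2) + (-2m + 2) = -m^2 + m,
and -(m+1)^2 + 3·(m+1) − 2 = -m^2 + m.
This completes the inductive step, so s_k = -k^2 + 3k − 2 for all k ≥ 0.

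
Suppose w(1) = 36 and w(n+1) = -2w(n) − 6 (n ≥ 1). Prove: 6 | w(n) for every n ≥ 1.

Base case: w(1) = 36 = 6·6, so 6 | w(1).
Assume 6 | w(r), so w(r) = 6t for some integer t.
Then w(r+1) = -2w(r) − 6 = -2·(6t) − 6 = 6(-2t − 1), so 6 | w(r+1).
This completes the inductive step, so 6 | w(n) for all n ≥ 1.

6 | w(n)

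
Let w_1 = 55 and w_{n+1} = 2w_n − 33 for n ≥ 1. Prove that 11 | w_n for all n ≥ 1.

Base case: w_1 = 55 = 11·5, so 11 | w_1.
Assume 11 | w_j, so w_j = 11t for some integer t.
Then w_{j+1} = 2w_j − 33 = 2·(11t) − 33 = 11(2t − 3), so 11 | w_{j+1}.
So the property holds for j+1, and by induction 11 | w_n for all n ≥ 1.

11 | w_n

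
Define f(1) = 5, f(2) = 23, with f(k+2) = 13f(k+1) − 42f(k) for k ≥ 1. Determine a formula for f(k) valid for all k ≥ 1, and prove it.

Claim: f(k) = 2·6^k − 7^k.

Base cases: f(1) = 5 and 2·6^1 − 7^1 = 5; f(2) = 23 and 2·6^2 − 7^2 = 23.
Assume f(j) = 2·6^j − 7^j for all 1 ≤ j ≤ m, where m ≥ 2.
Then f(m+1) = 13f(m) − 42f(m−1) = 13·(2·6^m − 7^m) − 42·(2·6^{m−1} − 7^{m−1}) = 2·(13·6 − 42)6^{m−1} − (13·7 − 42)7^{m−1} = 72·6^{m−1} − 49·7^{m−1} = 2·6^{m+1} − 7^{m+1}.
So the formula holds for m+1, and by strong induction f(k) = 2·6^k − 7^k for all k ≥ 1.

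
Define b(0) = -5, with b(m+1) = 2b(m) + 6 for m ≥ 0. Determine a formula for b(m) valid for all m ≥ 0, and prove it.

Claim: b(m) = 2^m − 6.

Base case: b(0) = -5, and 2^0 − 6 = 1 − 6 = -5.
Assume b(k) = 2^k − 6 for some k ≥ 0.
Then b(k+1) = 2b(k) + 6 = 2·(2^k − 6) + 6 = 2^{k+1} − 12 + 6 = 2^{k+1} − 6.
So the formula holds for k+1, and by induction b(m) = 2^m − 6 for all m ≥ 0.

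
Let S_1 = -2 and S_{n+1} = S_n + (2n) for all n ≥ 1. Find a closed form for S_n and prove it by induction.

Claim: S_n = n^2 − n − 2.

Base case: S_1 = -2, and 1^2 − 1 − 2 = -2.
Assume S_r = r^2 − r − 2.
Then S_{r+1} = S_r + (2r) = (r^2 − r − 2) + (2r) = r^2 + r − 2,
and (r+1)^2 − (r+1) − 2 = r^2 + r − 2.
By induction, S_n = n^2 − n − 2 for all n ≥ 1.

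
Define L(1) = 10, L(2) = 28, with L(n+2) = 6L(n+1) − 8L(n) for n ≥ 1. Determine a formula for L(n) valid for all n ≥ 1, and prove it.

Claim: L(n) = 3·2^n + 4^n.

Base cases: L(1) = 10 and 3·2^1 + 4^1 = 10; L(2) = 28 and 3·2^2 + 4^2 = 28.
Assume L(j) = 3·2^j + 4^j for all 1 ≤ j ≤ k, where k ≥ 2.
Then L(k+1) = 6L(k) − 8L(k−1) = 6·(3·2^k + 4^k) − 8·(3·2^{k−1} + 4^{k−1}) = 3·(6·2 − 8)2^{k−1} + (6·4 − 8)4^{k−1} = 12·2^{k−1} + 16·4^{k−1} = 3·2^{k+1} + 4^{k+1}.
This completes the inductive step, so L(n) = 3·2^n + 4^n for all n ≥ 1.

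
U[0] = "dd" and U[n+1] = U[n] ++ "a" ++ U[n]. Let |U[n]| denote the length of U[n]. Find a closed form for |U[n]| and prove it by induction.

Claim: |U[n]| = 3·2^n − 1.

Base case: |U[0]| = 2, and 3·2^0 − 1 = 2.
Assume |U[r]| = 3·2^r − 1.
Then |U[r+1]| = |U[r]| + 1 + |U[r]| = 2|U[r]| + 1 = 2(3·2^r − 1) + 1 = 3·2^{r+1} − 2 + 1 = 3·2^{r+1} − 1.
Hence |U[n]| = 3·2^n − 1 for every n ≥ 0, by induction.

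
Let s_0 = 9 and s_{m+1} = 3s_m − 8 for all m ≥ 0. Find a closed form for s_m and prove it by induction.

Claim: s_m = 5·3^m + 4.

Base case: s_0 = 9, and 5·3^0 + 4 = 5 + 4 = 9.
Assume s_r = 5·3^r + 4 for some r ≥ 0.
Then s_{r+1} = 3s_r − 8 = 3·(5·3^r + 4) − 8 = 15·3^r + 12 − 8 = 5·3^{r+1} + 4.
By induction, s_m = 5·3^m + 4 for all m ≥ 0.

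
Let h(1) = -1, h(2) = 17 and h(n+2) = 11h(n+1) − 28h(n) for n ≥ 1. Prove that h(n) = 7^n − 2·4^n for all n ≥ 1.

Base cases: h(1) = -1 and 7^1 − 2·4^1 = -1; h(2) = 17 and 7^2 − 2·4^2 = 17.
Assume h(i) = 7^i − 2·4^i for all 1 ≤ i ≤ j, where j ≥ 2.
Then h(j+1) = 11h(j) − 28h(j−1) = 11·(7^j − 2·4^j) − 28·(7^{j−1} − 2·4^{j−1}) = (11·7 − 28)7^{j−1} − 2·(11·4 − 28)4^{j−1} = 49·7^{j−1} − 32·4^{j−1} = 7^{j+1} − 2·4^{j+1}.
This completes the inductive step, so h(n) = 7^n − 2·4^n for all n ≥ 1.

h(n) = 7^n − 2·4^n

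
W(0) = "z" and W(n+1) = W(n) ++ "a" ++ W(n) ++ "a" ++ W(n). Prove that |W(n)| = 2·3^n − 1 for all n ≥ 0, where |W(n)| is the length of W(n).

Base case: |W(0)| = 1, and 2·3^0 − 1 = 1.
Assume |W(r)| = 2·3^r − 1.
Then |W(r+1)| = 3|W(r)| + 2 = 3(2·3^r − 1) + 2 = 2·3^{r+1} − 3 + 2 = 2·3^{r+1} − 1.
By induction, |W(n)| = 2·3^n − 1 for all n ≥ 0.

|W(n)| = 2·3^n − 1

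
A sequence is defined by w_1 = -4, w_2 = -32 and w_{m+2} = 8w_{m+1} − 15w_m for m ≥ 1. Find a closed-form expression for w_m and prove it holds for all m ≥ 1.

Claim: w_m = 2·3^m − 2·5^m.

Base cases: w_1 = -4 and 2·3^1 − 2·5^1 = -4; w_2 = -32 and 2·3^2 − 2·5^2 = -32.
Assume w_j = 2·3^j − 2·5^j for all 1 ≤ j ≤ k, where k ≥ 2.
Then w_{k+1} = 8w_k − 15w_{k−1} = 8·(2·3^k − 2·5^k) − 15·(2·3^{k−1} − 2·5^{k−1}) = 2·(8·3 − 15)3^{k−1} − 2·(8·5 − 15)5^{k−1} = 18·3^{k−1} − 50·5^{k−1} = 2·3^{k+1} − 2·5^{k+1}.
This completes the inductive step, so w_m = 2·3^m − 2·5^m for all m ≥ 1.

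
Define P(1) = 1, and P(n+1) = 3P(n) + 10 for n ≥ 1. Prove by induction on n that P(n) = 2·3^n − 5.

Base case: P(1) = 1, and 2·3^1 − 5 = 6 − 5 = 1.
Assume P(k) = 2·3^k − 5 for some k ≥ 1.
Then P(k+1) = 3P(k) + 10 = 3·(2·3^k − 5) + 10 = 6·3^k − 15 + 10 = 2·3^{k+1} − 5.
This completes the inductive step, so P(n) = 2·3^n − 5 for all n ≥ 1.

P(n) = 2·3^n − 5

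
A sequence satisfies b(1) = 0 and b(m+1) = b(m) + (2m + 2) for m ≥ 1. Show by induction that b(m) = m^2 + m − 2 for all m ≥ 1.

Base case: b(1) = 0, and 1^2 + 1 − 2 = 0.
Assume b(k) = k^2 + k − 2.
Then b(k+1) = b(k) + (2k + 2) = (k^2 + k − 2) + (2k + 2) = k^2 + 3k,
and (k+1)^2 + (k+1) − 2 = k^2 + 3k.
By induction, b(m) = m^2 + m − 2 for all m ≥ 1.

b(m) = m^2 + m − 2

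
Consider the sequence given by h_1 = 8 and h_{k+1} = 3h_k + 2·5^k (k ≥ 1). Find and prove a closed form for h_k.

Claim: h_k = 3^k + 5^k.

Base case: h_1 = 8, and 3^1 + 5^1 = 3 + 5 = 8.
Assume h_m = 3^m + 5^m for some m ≥ 1.
Then h_{m+1} = 3h_m + 2·5^m = 3·(3^m + 5^m) + 2·5^m = 3^{m+1} + 3·5^m + 2·5^m = 3^{m+1} + 5·5^m = 3^{m+1} + 5^{m+1}.
This completes the inductive step, so h_k = 3^k + 5^k for all k ≥ 1.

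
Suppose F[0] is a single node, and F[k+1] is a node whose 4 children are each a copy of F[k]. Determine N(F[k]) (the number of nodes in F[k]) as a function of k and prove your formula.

Claim: N(F[k]) = (4^{k+1} − 1)/3.

Base case: N(F[0]) = 1, and (4^{0+1} − 1)/3 = 1.
Assume N(F[m]) = (4^{m+1} − 1)/3.
Then N(F[m+1]) = 1 + 4N(F[m]) = 1 + 4·(4^{m+1} − 1)/3 = 1 + (4^{m+2} − 4)/3 = (3 + 4^{m+2} − 4)/3 = (4^{m+2} − 1)/3.
This completes the inductive step, so N(F[k]) = (4^{k+1} − 1)/3 for all k ≥ 0.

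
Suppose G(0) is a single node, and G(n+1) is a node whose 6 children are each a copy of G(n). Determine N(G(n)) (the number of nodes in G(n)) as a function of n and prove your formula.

Claim: N(G(n)) = (6^{n+1} − 1)/5.

Base case: N(G(0)) = 1, and (6^{0+1} − 1)/5 = 1.
Assume N(G(r)) = (6^{r+1} − 1)/5.
Then N(G(r+1)) = 1 + 6N(G(r)) = 1 + 6·(6^{r+1} − 1)/5 = 1 + (6^{r+2} − 6)/5 = (5 + 6^{r+2} − 6)/5 = (6^{r+2} − 1)/5.
This completes the inductive step, so N(G(n)) = (6^{n+1} − 1)/5 for all n ≥ 0.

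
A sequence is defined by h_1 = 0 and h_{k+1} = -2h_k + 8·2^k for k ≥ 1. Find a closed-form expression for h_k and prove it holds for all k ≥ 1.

Claim: h_k = 2·(-2)^k + 2·2^k.

Base case: h_1 = 0, and 2·(-2)^1 + 2·2^1 = -4 + 4 = 0.
Assume h_m = 2·(-2)^m + 2·2^m for some m ≥ 1.
Then h_{m+1} = -2h_m + 8·2^m = -2·(2·(-2)^m + 2·2^m) + 8·2^m = 2·(-2)^{m+1} − 4·2^m + 8·2^m = 2·(-2)^{m+1} + 4·2^m = 2·(-2)^{m+1} + 2·2^{m+1}.
Hence h_k = 2·(-2)^k + 2·2^k for every k ≥ 1, by induction.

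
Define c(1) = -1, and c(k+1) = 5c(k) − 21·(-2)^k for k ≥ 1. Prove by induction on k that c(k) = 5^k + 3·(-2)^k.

Base case: c(1) = -1, and 5^1 + 3·(-2)^1 = 5 − 6 = -1.
Assume c(j) = 5^j + 3·(-2)^j for some j ≥ 1.
Then c(j+1) = 5c(j) − 21·(-2)^j = 5·(5^j + 3·(-2)^j) − 21·(-2)^j = 5^{j+1} + 15·(-2)^j − 21·(-2)^j = 5^{j+1} − 6·(-2)^j = 5^{j+1} + 3·(-2)^{j+1}.
So the formula holds for j+1, and by induction c(k) = 5^k + 3·(-2)^k for all k ≥ 1.

c(k) = 5^k + 3·(-2)^k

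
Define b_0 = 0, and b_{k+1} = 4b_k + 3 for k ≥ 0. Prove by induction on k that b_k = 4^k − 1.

Base case: b_0 = 0, and 4^0 − 1 = 1 − 1 = 0.
Assume b_j = 4^j − 1 for some j ≥ 0.
Then b_{j+1} = 4b_j + 3 = 4·(4^j − 1) + 3 = 4^{j+1} − 4 + 3 = 4^{j+1} − 1.
This completes the inductive step, so b_k = 4^k − 1 for all k ≥ 0.

b_k = 4^k − 1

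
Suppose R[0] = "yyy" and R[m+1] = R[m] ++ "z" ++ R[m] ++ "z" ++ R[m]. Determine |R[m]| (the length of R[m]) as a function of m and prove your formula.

Claim: |R[m]| = 4·3^m − 1.

Base case: |R[0]| = 3, and 4·3^0 − 1 = 3.
Assume |R[k]| = 4·3^k − 1.
Then |R[k+1]| = 3|R[k]| + 2 = 3(4·3^k − 1) + 2 = 4·3^{k+1} − 3 + 2 = 4·3^{k+1} − 1.
So the formula holds for k+1, and by induction |R[m]| = 4·3^m − 1 for all m ≥ 0.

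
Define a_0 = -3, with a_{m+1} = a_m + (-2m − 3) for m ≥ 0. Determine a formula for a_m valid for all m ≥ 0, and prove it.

Claim: a_m = -m^2 − 2m − 3.

Base case: a_0 = -3, and -0^2 − 2·0 − 3 = -3.
Assume a_j = -j^2 − 2j − 3.
Then a_{j+1} = a_j + (-2j − 3) = (-j^2 − 2j − 3) + (-2j − 3) = -j^2 − 4j − 6,
and -(j+1)^2 − 2·(j+1) − 3 = -j^2 − 4j − 6.
Hence a_m = -m^2 − 2m − 3 for every m ≥ 0, by induction.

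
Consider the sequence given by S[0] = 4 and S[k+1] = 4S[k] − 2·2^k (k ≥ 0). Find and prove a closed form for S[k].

Claim: S[k] = 3·4^k + 2^k.

Base case: S[0] = 4, and 3·4^0 + 2^0 = 3 + 1 = 4.
Assume S[r] = 3·4^r + 2^r for some r ≥ 0.
Then S[r+1] = 4S[r] − 2·2^r = 4·(3·4^r + 2^r) − 2·2^r = 3·4^{r+1} + 4·2^r − 2·2^r = 3·4^{r+1} + 2·2^r = 3·4^{r+1} + 2^{r+1}.
Hence S[k] = 3·4^k + 2^k for every k ≥ 0, by induction.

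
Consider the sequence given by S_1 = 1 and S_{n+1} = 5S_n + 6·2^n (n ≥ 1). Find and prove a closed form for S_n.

Claim: S_n = 5^n − 2·2^n.

Base case: S_1 = 1, and 5^1 − 2·2^1 = 5 − 4 = 1.
Assume S_m = 5^m − 2·2^m for some m ≥ 1.
Then S_{m+1} = 5S_m + 6·2^m = 5·(5^m − 2·2^m) + 6·2^m = 5^{m+1} − 10·2^m + 6·2^m = 5^{m+1} − 4·2^m = 5^{m+1} − 2·2^{m+1}.
Hence S_n = 5^n − 2·2^n for every n ≥ 1, by induction.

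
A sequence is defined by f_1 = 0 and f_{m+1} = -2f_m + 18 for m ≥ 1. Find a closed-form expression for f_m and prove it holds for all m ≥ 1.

Claim: f_m = 3·(-2)^m + 6.

Base case: f_1 = 0, and 3·(-2)^1 + 6 = -6 + 6 = 0.
Assume f_j = 3·(-2)^j + 6 for some j ≥ 1.
Then f_{j+1} = -2f_j + 18 = -2·(3·(-2)^j + 6) + 18 = -6·(-2)^j − 12 + 18 = 3·(-2)^{j+1} + 6.
This completes the inductive step, so f_m = 3·(-2)^m + 6 for all m ≥ 1.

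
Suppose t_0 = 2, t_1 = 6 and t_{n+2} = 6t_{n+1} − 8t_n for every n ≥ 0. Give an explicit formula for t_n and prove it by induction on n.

Claim: t_n = 4^n + 2^n.

Base cases: t_0 = 2 and 4^0 + 2^0 = 2; t_1 = 6 and 4^1 + 2^1 = 6.
Assume t_j = 4^j + 2^j for all 0 ≤ j ≤ r, where r ≥ 1.
Then t_{r+1} = 6t_r − 8t_{r−1} = 6·(4^r + 2^r) − 8·(4^{r−1} + 2^{r−1}) = (6·4 − 8)4^{r−1} + (6·2 − 8)2^{r−1} = 16·4^{r−1} + 4·2^{r−1} = 4^{r+1} + 2^{r+1}.
Hence t_n = 4^n + 2^n for every n ≥ 0, by strong induction.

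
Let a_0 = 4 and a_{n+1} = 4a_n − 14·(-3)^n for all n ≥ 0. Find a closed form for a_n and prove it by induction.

Claim: a_n = 2·4^n + 2·(-3)^n.

Base case: a_0 = 4, and 2·4^0 + 2·(-3)^0 = 2 + 2 = 4.
Assume a_j = 2·4^j + 2·(-3)^j for some j ≥ 0.
Then a_{j+1} = 4a_j − 14·(-3)^j = 4·(2·4^j + 2·(-3)^j) − 14·(-3)^j = 2·4^{j+1} + 8·(-3)^j − 14·(-3)^j = 2·4^{j+1} − 6·(-3)^j = 2·4^{j+1} + 2·(-3)^{j+1}.
By induction, a_n = 2·4^n + 2·(-3)^n for all n ≥ 0.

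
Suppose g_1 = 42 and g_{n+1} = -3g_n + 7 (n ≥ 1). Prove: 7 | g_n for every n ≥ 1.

Base case: g_1 = 42 = 7·6, so 7 | g_1.
Assume 7 | g_j, so g_j = 7t for some integer t.
Then g_{j+1} = -3g_j + 7 = -3·(7t) + 7 = 7(-3t + 1), so 7 | g_{j+1}.
By induction, 7 | g_n for all n ≥ 1.

7 | g_n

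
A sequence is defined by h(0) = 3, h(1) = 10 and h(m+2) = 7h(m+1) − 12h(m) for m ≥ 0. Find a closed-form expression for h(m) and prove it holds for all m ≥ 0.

Claim: h(m) = 2·3^m + 4^m.

Base cases: h(0) = 3 and 2·3^0 + 4^0 = 3; h(1) = 10 and 2·3^1 + 4^1 = 10.
Assume h(j) = 2·3^j + 4^j for all 0 ≤ j ≤ k, where k ≥ 1.
Then h(k+1) = 7h(k) − 12h(k−1) = 7·(2·3^k + 4^k) − 12·(2·3^{k−1} + 4^{k−1}) = 2·(7·3 − 12)3^{k−1} + (7·4 − 12)4^{k−1} = 18·3^{k−1} + 16·4^{k−1} = 2·3^{k+1} + 4^{k+1}.
By strong induction, h(m) = 2·3^m + 4^m for all m ≥ 0.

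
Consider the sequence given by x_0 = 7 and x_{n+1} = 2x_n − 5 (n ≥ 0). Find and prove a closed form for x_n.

Claim: x_n = 2^{n+1} + 5.

Base case: x_0 = 7, and 2^{0+1} + 5 = 2 + 5 = 7.
Assume x_k = 2^{k+1} + 5 for some k ≥ 0.
Then x_{k+1} = 2x_k − 5 = 2·(2^{k+1} + 5) − 5 = 2^{k+2} + 10 − 5 = 2^{k+2} + 5.
By induction, x_n = 2^{n+1} + 5 for all n ≥ 0.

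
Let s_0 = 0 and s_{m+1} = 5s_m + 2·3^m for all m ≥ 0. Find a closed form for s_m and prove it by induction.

Claim: s_m = 5^m − 3^m.

Base case: s_0 = 0, and 5^0 − 3^0 = 1 − 1 = 0.
Assume s_k = 5^k − 3^k for some k ≥ 0.
Then s_{k+1} = 5s_k + 2·3^k = 5·(5^k − 3^k) + 2·3^k = 5^{k+1} − 5·3^k + 2·3^k = 5^{k+1} − 3·3^k = 5^{k+1} − 3^{k+1}.
Hence s_m = 5^m − 3^m for every m ≥ 0, by induction.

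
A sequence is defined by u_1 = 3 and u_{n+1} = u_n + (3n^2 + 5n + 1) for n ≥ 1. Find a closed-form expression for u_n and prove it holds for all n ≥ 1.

Claim: u_n = n^3 + n^2 − n + 2.

Base case: u_1 = 3, and 1^3 + 1^2 − 1 + 2 = 3.
Assume u_m = m^3 + m^2 − m + 2.
Then u_{m+1} = u_m + (3m^2 + 5m + 1) = (m^3 + m^2 − m + 2) + (3m^2 + 5m + 1) = m^3 + 4m^2 + 4m + 3,
and (m+1)^3 + (m+1)^2 − (m+1) + 2 = m^3 + 4m^2 + 4m + 3.
Hence u_n = n^3 + n^2 − n + 2 for every n ≥ 1, by induction.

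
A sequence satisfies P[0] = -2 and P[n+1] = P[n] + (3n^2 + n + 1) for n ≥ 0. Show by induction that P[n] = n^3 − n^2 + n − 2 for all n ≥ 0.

Base case: P[0] = -2, and 0^3 − 0^2 + 0 − 2 = -2.
Assume P[j] = j^3 − j^2 + j − 2.
Then P[j+1] = P[j] + (3j^2 + j + 1) = (j^3 − j^2 + j − 2) + (3j^2 + j + 1) = j^3 + 2j^2 + 2j − 1,
and (j+1)^3 − (j+1)^2 + (j+1) − 2 = j^3 + 2j^2 + 2j − 1.
Hence P[n] = n^3 − n^2 + n − 2 for every n ≥ 0, by induction.

P[n] = n^3 − n^2 + n − 2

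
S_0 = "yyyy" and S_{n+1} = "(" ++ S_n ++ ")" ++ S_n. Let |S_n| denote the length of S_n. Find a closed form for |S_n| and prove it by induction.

Claim: |S_n| = 6·2^n − 2.

Base case: |S_0| = 4, and 6·2^0 − 2 = 4.
Assume |S_j| = 6·2^j − 2.
Then |S_{j+1}| = 1 + |S_j| + 1 + |S_j| = 2|S_j| + 2 = 2(6·2^j − 2) + 2 = 6·2^{j+1} − 4 + 2 = 6·2^{j+1} − 2.
Hence |S_n| = 6·2^n − 2 for every n ≥ 0, by induction.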